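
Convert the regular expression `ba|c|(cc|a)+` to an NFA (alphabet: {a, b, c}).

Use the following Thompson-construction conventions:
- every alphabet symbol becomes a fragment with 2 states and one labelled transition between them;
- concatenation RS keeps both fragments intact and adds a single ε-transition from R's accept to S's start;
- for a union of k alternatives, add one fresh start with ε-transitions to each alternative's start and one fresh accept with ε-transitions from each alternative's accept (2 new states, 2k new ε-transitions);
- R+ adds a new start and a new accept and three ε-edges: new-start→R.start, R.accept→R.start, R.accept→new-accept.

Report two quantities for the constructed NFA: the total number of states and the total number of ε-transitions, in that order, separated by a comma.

18, 15

Per subexpression:
Each of the 6 symbol leaves contributes 2 states and 0 ε-transitions.
  ba : 4 states, 1 ε-transition
  cc : 4 states, 1 ε-transition
  cc|a : 8 states, 5 ε-transitions
  (cc|a)+ : 10 states, 8 ε-transitions
  ba|c|(cc|a)+ : 18 states, 15 ε-transitions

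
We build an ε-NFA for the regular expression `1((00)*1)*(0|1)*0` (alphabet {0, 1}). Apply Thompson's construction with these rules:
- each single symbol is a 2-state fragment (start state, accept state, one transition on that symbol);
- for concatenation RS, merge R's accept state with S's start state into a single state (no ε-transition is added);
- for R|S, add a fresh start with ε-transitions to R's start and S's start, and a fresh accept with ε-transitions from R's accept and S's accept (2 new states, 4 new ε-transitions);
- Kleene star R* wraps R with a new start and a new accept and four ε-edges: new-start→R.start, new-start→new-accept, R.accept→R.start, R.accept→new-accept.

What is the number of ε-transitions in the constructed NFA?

Recursing over subexpressions:
Each of the 7 symbol leaves contributes 0 ε-transitions.
  00 → 0 ε-transitions
  (00)* → 4 ε-transitions
  (00)*1 → 4 ε-transitions
  ((00)*1)* → 8 ε-transitions
  0|1 → 4 ε-transitions
  (0|1)* → 8 ε-transitions
  1((00)*1)*(0|1)*0 → 16 ε-transitions

16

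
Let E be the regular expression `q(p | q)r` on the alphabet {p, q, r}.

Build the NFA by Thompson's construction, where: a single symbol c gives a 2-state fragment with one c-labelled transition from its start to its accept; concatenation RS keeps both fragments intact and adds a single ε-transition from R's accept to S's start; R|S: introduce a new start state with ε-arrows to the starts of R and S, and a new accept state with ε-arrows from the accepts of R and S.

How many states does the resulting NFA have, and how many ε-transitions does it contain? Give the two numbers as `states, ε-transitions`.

10, 6

Building bottom-up:
Each of the 4 symbol leaves contributes 2 states and 0 ε-transitions.
  p | q → 6 states, 4 ε-transitions
  q(p | q)r → 10 states, 6 ε-transitions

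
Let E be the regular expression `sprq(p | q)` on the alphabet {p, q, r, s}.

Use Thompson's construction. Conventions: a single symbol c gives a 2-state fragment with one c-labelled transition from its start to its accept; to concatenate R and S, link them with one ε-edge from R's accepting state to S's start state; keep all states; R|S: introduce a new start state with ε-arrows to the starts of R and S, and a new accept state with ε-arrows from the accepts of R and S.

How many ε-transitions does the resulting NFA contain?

8

Per subexpression:
Each of the 6 symbol leaves contributes 0 ε-transitions.
  p | q → 4 ε-transitions
  sprq(p | q) → 8 ε-transitions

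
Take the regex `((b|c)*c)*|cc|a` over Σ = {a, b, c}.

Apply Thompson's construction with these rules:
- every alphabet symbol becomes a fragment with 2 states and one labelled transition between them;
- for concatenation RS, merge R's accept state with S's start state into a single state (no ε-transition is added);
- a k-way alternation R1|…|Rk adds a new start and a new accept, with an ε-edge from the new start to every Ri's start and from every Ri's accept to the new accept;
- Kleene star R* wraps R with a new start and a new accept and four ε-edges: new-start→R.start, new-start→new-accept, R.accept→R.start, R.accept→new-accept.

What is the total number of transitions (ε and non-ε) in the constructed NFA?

By structural recursion:
Each of the 6 symbol leaves contributes 1 transition (1 symbol, 0 ε).
  b|c → 6 transitions (2 symbol, 4 ε)
  (b|c)* → 10 transitions (2 symbol, 8 ε)
  (b|c)*c → 11 transitions (3 symbol, 8 ε)
  ((b|c)*c)* → 15 transitions (3 symbol, 12 ε)
  cc → 2 transitions (2 symbol, 0 ε)
  ((b|c)*c)*|cc|a → 24 transitions (6 symbol, 18 ε)

24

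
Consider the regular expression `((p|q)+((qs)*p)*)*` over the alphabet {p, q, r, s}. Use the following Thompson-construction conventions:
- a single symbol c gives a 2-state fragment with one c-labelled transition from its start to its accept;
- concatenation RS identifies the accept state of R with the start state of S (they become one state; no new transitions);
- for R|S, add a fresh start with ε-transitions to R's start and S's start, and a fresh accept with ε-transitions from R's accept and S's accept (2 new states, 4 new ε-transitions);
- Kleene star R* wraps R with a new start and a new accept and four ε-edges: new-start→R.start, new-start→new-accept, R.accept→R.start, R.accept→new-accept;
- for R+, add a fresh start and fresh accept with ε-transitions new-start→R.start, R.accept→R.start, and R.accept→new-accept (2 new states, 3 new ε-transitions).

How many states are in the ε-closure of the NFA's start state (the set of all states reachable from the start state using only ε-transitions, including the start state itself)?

Compute the ε-closure size of each fragment's start state recursively; a symbol fragment's start has no outgoing ε-edge, so its closure is just itself (size 1).
  p|q : C = 1 + 1 + 1 = 3 (the new accept is not ε-reachable since no branch accepts ε)
  (p|q)+ : C = 1 + 3 = 4 (the body doesn't accept ε, so the new accept is not reached)
  qs : same as the first factor's closure: C = 1
  (qs)* : the star's fresh start ε-reaches both the body's start and the fresh accept: C = 2 + 1 = 3
  (qs)*p : the left operand accepts ε, so the closure extends into the next operand (the shared merged state is already counted); C = 3 + (1−1) = 3
  ((qs)*p)* : C = 1 (new start) + 3 (body) + 1 (new accept) = 5
  (p|q)+((qs)*p)* : same as the first factor's closure: C = 4
  ((p|q)+((qs)*p)*)* : the star's fresh start ε-reaches both the body's start and the fresh accept: C = 2 + 4 = 6

6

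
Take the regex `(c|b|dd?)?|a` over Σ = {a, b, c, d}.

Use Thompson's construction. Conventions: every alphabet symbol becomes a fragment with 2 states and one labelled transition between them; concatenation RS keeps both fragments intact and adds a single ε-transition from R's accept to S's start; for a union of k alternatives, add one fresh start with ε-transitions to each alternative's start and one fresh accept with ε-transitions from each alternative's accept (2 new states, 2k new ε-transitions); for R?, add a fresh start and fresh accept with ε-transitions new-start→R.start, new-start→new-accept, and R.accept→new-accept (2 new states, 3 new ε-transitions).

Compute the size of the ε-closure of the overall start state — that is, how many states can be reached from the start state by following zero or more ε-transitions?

9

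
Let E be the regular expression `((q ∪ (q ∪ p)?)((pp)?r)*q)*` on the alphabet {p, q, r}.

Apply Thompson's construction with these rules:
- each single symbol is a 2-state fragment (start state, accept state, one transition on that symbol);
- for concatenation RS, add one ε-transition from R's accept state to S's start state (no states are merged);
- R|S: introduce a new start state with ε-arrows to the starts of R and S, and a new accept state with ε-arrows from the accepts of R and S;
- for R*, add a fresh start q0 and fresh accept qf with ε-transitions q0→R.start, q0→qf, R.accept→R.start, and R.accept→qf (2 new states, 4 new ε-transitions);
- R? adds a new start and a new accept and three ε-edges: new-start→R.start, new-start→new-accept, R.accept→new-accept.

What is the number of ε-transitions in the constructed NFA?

By structural recursion:
Each of the 7 symbol leaves contributes 0 ε-transitions.
  q ∪ p — 4 ε-transitions
  (q ∪ p)? — 7 ε-transitions
  q ∪ (q ∪ p)? — 11 ε-transitions
  pp — 1 ε-transition
  (pp)? — 4 ε-transitions
  (pp)?r — 5 ε-transitions
  ((pp)?r)* — 9 ε-transitions
  (q ∪ (q ∪ p)?)((pp)?r)*q — 22 ε-transitions
  ((q ∪ (q ∪ p)?)((pp)?r)*q)* — 26 ε-transitions

26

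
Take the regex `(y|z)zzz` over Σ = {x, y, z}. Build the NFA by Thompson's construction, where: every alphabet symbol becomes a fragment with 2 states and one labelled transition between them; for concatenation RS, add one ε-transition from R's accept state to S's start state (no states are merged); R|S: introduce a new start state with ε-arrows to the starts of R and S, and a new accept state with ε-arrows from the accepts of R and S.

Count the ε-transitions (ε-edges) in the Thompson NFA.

Per subexpression:
Each of the 5 symbol leaves contributes 0 ε-transitions.
  y|z : 4 ε-transitions
  (y|z)zzz : 7 ε-transitions

7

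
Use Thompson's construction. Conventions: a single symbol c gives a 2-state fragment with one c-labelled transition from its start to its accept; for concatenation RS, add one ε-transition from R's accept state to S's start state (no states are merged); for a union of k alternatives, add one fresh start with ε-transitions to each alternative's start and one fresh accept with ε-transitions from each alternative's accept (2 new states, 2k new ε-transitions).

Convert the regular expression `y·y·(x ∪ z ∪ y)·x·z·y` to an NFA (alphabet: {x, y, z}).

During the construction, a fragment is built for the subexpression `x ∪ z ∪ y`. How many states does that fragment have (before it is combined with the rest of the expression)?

8

Fragment for `x ∪ z ∪ y`:
Each of the 3 symbol leaves contributes a 2-state fragment.
  x ∪ z ∪ y — 8 states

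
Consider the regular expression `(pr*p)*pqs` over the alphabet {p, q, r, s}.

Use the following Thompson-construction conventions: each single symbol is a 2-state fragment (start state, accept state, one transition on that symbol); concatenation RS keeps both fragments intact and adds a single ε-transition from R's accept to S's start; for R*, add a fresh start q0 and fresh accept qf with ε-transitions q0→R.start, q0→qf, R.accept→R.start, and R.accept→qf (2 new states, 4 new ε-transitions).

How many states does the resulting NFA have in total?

Per subexpression:
Each of the 6 symbol leaves contributes a 2-state fragment.
  r* → 4 states
  pr*p → 8 states
  (pr*p)* → 10 states
  (pr*p)*pqs → 16 states

16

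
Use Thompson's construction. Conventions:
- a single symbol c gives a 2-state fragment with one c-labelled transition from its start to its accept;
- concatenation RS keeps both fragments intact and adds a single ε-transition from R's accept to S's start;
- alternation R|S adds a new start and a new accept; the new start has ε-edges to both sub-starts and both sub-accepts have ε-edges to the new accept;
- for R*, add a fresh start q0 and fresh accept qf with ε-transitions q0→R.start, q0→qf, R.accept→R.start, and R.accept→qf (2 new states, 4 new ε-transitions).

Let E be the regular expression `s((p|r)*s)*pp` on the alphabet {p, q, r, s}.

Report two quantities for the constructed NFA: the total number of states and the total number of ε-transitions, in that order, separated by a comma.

Per subexpression:
Each of the 6 symbol leaves contributes 2 states and 0 ε-transitions.
  p|r → 6 states, 4 ε-transitions
  (p|r)* → 8 states, 8 ε-transitions
  (p|r)*s → 10 states, 9 ε-transitions
  ((p|r)*s)* → 12 states, 13 ε-transitions
  s((p|r)*s)*pp → 18 states, 16 ε-transitions

18, 16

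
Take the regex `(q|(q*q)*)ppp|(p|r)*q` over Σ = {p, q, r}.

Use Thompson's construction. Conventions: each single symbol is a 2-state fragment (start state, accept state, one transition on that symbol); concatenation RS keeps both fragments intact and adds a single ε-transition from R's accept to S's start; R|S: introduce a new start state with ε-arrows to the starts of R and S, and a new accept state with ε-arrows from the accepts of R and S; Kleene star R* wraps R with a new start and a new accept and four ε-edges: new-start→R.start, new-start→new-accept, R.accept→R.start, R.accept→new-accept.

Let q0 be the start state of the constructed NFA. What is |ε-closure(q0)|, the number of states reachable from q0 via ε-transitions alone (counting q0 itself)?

17

Work bottom-up. For each fragment F, track |ε-closure(F.start)| and whether F's accept lies in that closure (i.e. whether F accepts ε). A single-symbol fragment has closure size 1 and does not accept ε.
  q* → the star's fresh start ε-reaches both the body's start and the fresh accept: |closure| = 2 + 1 = 3
  q*q → |closure| = 3 + 1 = 4 (closure spills across the concat boundary because the left factor accepts ε)
  (q*q)* → |closure| = 1 (new start) + 4 (body) + 1 (new accept) = 6
  q|(q*q)* → new start ε-reaches every alternative's start; at least one alternative accepts ε, so the union's new accept is reached too: |closure| = 1 + 1 + 6 + 1 = 9
  (q|(q*q)*)ppp → the left operand accepts ε, so the closure extends into the next operand (via the concat ε-link); |closure| = 9 + 1 = 10
  p|r → |closure| = 1 + 1 + 1 = 3 (the new accept is not ε-reachable since no branch accepts ε)
  (p|r)* → new start has ε-edges to the inner start and to the new accept, so |closure| = 2 + 3 = 5
  (p|r)*q → |closure| = 5 + 1 = 6 (closure spills across the concat boundary because the left factor accepts ε)
  (q|(q*q)*)ppp|(p|r)*q → new start ε-reaches every alternative's start; none of them accept ε, so the new accept is not reached: |closure| = 1 + 10 + 6 = 17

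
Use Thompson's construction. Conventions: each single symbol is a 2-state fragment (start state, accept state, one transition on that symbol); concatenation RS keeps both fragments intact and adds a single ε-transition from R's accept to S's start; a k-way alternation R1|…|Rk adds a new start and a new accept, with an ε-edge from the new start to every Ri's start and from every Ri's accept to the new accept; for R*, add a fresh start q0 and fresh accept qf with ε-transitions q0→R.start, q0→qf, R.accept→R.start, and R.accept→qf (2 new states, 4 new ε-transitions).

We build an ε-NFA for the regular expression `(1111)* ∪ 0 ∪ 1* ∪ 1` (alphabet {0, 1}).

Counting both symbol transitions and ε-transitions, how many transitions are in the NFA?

26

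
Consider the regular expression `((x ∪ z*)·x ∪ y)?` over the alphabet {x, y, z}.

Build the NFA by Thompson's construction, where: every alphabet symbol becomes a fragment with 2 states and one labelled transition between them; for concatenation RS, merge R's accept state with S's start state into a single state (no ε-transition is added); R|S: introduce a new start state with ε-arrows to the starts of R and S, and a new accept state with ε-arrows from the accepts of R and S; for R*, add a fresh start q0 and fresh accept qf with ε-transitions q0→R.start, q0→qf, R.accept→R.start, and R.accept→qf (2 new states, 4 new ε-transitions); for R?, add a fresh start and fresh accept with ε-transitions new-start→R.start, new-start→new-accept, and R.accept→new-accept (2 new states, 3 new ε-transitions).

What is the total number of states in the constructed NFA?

15

By structural recursion:
Each of the 4 symbol leaves contributes a 2-state fragment.
  z* → 4 states
  x ∪ z* → 8 states
  (x ∪ z*)·x → 9 states
  (x ∪ z*)·x ∪ y → 13 states
  ((x ∪ z*)·x ∪ y)? → 15 states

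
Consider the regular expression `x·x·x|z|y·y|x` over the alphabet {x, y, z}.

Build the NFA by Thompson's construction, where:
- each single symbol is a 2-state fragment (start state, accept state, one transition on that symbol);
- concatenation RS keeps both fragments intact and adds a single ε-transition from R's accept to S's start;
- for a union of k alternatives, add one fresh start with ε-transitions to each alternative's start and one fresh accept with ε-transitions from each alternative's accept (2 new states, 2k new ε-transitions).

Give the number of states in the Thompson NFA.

Per subexpression:
Each of the 7 symbol leaves contributes a 2-state fragment.
  x·x·x → 6 states
  y·y → 4 states
  x·x·x|z|y·y|x → 16 states

16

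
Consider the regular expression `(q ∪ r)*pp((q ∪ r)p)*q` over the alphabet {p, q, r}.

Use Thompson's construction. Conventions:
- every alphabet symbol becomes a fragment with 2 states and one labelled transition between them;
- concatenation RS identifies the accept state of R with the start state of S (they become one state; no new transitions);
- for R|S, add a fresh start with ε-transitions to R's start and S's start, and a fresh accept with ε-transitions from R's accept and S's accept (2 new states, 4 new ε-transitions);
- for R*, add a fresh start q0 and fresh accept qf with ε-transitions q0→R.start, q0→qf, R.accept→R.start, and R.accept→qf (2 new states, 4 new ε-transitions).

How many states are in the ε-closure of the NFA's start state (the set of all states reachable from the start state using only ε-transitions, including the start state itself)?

5

Compute the ε-closure size of each fragment's start state recursively; a symbol fragment's start has no outgoing ε-edge, so its closure is just itself (size 1).
  q ∪ r : |ε-closure| = 1 + 1 + 1 = 3 (the new accept is not ε-reachable since no branch accepts ε)
  (q ∪ r)* : new start has ε-edges to the inner start and to the new accept, so |ε-closure| = 2 + 3 = 5
  q ∪ r : new start ε-reaches every alternative's start; none of them accept ε, so the new accept is not reached: |ε-closure| = 1 + 1 + 1 = 3
  (q ∪ r)p : |ε-closure| equals the left operand's closure size = 3 (its accept is not ε-reachable, so the closure stops there)
  ((q ∪ r)p)* : the star's fresh start ε-reaches both the body's start and the fresh accept: |ε-closure| = 2 + 3 = 5
  (q ∪ r)*pp((q ∪ r)p)*q : |ε-closure| = 5 + (1−1) = 5 (closure spills across the concat boundary because the left factor accepts ε)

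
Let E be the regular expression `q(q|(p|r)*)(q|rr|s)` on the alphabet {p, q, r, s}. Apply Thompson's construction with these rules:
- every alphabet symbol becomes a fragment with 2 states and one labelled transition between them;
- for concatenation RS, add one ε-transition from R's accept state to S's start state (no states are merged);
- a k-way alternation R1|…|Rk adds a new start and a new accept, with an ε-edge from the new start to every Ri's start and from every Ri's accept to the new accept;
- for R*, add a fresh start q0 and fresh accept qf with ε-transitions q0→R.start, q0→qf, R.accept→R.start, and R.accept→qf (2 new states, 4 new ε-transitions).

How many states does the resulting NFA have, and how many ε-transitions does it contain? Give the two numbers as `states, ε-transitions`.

Per subexpression:
Each of the 8 symbol leaves contributes 2 states and 0 ε-transitions.
  p|r : 6 states, 4 ε-transitions
  (p|r)* : 8 states, 8 ε-transitions
  q|(p|r)* : 12 states, 12 ε-transitions
  rr : 4 states, 1 ε-transition
  q|rr|s : 10 states, 7 ε-transitions
  q(q|(p|r)*)(q|rr|s) : 24 states, 21 ε-transitions

24, 21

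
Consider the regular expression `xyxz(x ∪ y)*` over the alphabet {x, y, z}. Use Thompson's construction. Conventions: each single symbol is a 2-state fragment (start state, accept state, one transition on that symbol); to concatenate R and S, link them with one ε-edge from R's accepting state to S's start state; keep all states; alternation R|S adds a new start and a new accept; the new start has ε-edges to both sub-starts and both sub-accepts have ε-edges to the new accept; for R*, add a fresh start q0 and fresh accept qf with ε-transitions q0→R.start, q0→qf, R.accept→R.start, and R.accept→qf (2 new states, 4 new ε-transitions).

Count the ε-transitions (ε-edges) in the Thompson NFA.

Recursing over subexpressions:
Each of the 6 symbol leaves contributes 0 ε-transitions.
  x ∪ y — 4 ε-transitions
  (x ∪ y)* — 8 ε-transitions
  xyxz(x ∪ y)* — 12 ε-transitions

12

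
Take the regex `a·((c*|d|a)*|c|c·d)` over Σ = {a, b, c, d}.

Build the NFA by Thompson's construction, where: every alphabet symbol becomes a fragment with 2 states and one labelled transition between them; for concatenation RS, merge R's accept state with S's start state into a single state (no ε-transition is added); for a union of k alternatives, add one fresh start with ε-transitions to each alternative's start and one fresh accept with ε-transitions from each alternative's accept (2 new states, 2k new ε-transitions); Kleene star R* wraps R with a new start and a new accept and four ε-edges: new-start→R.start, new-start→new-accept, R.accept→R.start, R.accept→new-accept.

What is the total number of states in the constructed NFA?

Recursing over subexpressions:
Each of the 7 symbol leaves contributes a 2-state fragment.
  c* = 4 states
  c*|d|a = 10 states
  (c*|d|a)* = 12 states
  c·d = 3 states
  (c*|d|a)*|c|c·d = 19 states
  a·((c*|d|a)*|c|c·d) = 20 states

20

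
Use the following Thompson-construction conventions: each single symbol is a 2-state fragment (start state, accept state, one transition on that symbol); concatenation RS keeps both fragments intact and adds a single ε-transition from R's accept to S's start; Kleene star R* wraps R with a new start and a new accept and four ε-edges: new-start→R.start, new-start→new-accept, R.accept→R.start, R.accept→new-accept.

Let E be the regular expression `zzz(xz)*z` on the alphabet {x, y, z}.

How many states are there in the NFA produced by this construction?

Per subexpression:
Each of the 6 symbol leaves contributes a 2-state fragment.
  xz = 4 states
  (xz)* = 6 states
  zzz(xz)*z = 14 states

14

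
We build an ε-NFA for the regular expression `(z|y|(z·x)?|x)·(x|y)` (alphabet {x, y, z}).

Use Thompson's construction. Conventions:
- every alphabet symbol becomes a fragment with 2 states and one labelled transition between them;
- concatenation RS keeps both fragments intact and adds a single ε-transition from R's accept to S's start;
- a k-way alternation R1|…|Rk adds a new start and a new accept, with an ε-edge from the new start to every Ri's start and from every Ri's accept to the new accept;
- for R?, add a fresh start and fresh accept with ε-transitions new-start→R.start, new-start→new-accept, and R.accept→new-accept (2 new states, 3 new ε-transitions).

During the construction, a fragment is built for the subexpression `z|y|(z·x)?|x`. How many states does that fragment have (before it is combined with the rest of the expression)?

14

Fragment for `z|y|(z·x)?|x`:
Each of the 5 symbol leaves contributes a 2-state fragment.
  z·x = 4 states
  (z·x)? = 6 states
  z|y|(z·x)?|x = 14 states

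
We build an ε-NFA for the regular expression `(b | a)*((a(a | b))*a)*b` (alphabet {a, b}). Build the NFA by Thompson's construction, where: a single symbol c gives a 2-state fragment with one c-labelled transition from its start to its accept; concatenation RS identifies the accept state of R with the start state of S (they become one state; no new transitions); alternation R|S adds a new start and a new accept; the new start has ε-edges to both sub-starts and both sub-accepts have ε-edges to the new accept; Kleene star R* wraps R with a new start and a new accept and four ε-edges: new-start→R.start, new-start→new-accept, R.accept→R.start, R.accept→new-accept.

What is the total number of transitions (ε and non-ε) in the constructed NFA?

Per subexpression:
Each of the 7 symbol leaves contributes 1 transition (1 symbol, 0 ε).
  b | a : 6 transitions (2 symbol, 4 ε)
  (b | a)* : 10 transitions (2 symbol, 8 ε)
  a | b : 6 transitions (2 symbol, 4 ε)
  a(a | b) : 7 transitions (3 symbol, 4 ε)
  (a(a | b))* : 11 transitions (3 symbol, 8 ε)
  (a(a | b))*a : 12 transitions (4 symbol, 8 ε)
  ((a(a | b))*a)* : 16 transitions (4 symbol, 12 ε)
  (b | a)*((a(a | b))*a)*b : 27 transitions (7 symbol, 20 ε)

27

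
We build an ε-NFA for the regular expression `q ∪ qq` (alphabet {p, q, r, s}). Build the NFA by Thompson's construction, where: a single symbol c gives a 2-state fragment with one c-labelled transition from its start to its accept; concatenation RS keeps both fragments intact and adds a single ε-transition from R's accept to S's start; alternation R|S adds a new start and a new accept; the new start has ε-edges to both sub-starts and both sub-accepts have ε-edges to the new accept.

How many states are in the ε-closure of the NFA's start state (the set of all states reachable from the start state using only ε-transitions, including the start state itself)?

Work bottom-up. For each fragment F, track |ε-closure(F.start)| and whether F's accept lies in that closure (i.e. whether F accepts ε). A single-symbol fragment has closure size 1 and does not accept ε.
  qq : C equals the left operand's closure size = 1 (its accept is not ε-reachable, so the closure stops there)
  q ∪ qq : C = 1 + 1 + 1 = 3 (the new accept is not ε-reachable since no branch accepts ε)

3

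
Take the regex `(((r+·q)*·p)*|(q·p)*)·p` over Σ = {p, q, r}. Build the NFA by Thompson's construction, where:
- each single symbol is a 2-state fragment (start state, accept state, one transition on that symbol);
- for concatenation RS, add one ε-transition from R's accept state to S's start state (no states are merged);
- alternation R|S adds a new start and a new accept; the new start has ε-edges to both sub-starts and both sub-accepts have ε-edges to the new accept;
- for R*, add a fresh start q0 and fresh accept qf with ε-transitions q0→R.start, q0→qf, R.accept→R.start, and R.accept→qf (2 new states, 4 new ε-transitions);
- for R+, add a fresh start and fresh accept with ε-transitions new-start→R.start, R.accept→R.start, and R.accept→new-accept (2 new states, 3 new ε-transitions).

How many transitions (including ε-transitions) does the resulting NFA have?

29

By structural recursion:
Each of the 6 symbol leaves contributes 1 transition (1 symbol, 0 ε).
  r+ — 4 transitions (1 symbol, 3 ε)
  r+·q — 6 transitions (2 symbol, 4 ε)
  (r+·q)* — 10 transitions (2 symbol, 8 ε)
  (r+·q)*·p — 12 transitions (3 symbol, 9 ε)
  ((r+·q)*·p)* — 16 transitions (3 symbol, 13 ε)
  q·p — 3 transitions (2 symbol, 1 ε)
  (q·p)* — 7 transitions (2 symbol, 5 ε)
  ((r+·q)*·p)*|(q·p)* — 27 transitions (5 symbol, 22 ε)
  (((r+·q)*·p)*|(q·p)*)·p — 29 transitions (6 symbol, 23 ε)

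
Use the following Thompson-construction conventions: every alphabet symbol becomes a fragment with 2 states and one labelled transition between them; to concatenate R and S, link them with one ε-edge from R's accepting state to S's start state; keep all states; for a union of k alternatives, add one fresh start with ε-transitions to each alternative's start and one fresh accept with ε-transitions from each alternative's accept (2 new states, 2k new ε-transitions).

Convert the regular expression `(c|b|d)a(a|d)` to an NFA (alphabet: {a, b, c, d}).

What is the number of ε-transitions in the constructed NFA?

12

Building bottom-up:
Each of the 6 symbol leaves contributes 0 ε-transitions.
  c|b|d : 6 ε-transitions
  a|d : 4 ε-transitions
  (c|b|d)a(a|d) : 12 ε-transitions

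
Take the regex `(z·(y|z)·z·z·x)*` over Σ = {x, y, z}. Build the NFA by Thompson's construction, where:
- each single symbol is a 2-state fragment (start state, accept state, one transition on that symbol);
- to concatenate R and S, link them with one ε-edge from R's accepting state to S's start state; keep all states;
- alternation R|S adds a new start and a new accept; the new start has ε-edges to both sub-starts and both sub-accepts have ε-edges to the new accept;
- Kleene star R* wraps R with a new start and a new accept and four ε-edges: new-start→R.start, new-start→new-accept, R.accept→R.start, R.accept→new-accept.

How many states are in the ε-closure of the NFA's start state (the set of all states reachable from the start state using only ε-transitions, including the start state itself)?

3

Let C(F) = |ε-closure(F.start)| within fragment F, and note whether F accepts ε. Symbol fragments have C = 1 and do not accept ε. Then:
  y|z → new start ε-reaches every alternative's start; none of them accept ε, so the new accept is not reached: |ε-closure| = 1 + 1 + 1 = 3
  z·(y|z)·z·z·x → |ε-closure| equals the left operand's closure size = 1 (its accept is not ε-reachable, so the closure stops there)
  (z·(y|z)·z·z·x)* → new start has ε-edges to the inner start and to the new accept, so |ε-closure| = 2 + 1 = 3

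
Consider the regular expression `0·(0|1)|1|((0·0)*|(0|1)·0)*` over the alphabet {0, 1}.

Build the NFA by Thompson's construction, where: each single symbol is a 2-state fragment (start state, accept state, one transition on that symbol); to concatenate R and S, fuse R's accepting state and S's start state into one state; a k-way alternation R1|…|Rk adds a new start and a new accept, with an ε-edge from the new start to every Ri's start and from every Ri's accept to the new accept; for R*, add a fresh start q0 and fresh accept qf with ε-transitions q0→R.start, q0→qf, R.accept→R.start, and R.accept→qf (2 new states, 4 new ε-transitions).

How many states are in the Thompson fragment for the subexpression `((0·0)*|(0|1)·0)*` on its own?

16

Fragment for `((0·0)*|(0|1)·0)*`:
Each of the 5 symbol leaves contributes a 2-state fragment.
  0·0 → 3 states
  (0·0)* → 5 states
  0|1 → 6 states
  (0|1)·0 → 7 states
  (0·0)*|(0|1)·0 → 14 states
  ((0·0)*|(0|1)·0)* → 16 states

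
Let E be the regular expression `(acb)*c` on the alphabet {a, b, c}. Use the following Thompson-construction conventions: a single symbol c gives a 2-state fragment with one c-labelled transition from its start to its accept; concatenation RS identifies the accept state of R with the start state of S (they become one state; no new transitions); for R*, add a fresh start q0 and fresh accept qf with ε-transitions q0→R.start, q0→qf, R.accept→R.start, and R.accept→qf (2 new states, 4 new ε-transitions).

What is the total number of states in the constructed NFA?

7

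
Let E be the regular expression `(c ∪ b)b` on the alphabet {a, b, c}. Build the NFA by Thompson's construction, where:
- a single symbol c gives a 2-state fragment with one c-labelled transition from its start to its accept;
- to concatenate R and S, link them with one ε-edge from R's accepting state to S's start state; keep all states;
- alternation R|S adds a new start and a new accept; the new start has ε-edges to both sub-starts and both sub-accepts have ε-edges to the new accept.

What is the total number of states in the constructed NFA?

Recursing over subexpressions:
Each of the 3 symbol leaves contributes a 2-state fragment.
  c ∪ b = 6 states
  (c ∪ b)b = 8 states

8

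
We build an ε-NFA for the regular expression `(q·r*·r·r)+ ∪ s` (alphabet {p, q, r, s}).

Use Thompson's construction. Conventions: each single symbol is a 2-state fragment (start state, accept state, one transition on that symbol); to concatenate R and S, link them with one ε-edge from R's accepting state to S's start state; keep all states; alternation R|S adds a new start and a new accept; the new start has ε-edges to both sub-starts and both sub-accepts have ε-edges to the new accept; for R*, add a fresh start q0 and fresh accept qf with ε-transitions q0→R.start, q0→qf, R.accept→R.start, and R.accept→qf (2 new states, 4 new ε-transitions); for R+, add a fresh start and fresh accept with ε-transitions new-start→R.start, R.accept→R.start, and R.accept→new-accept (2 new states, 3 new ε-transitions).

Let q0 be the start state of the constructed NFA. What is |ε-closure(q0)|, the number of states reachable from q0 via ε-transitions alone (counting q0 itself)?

4

Work bottom-up. For each fragment F, track |ε-closure(F.start)| and whether F's accept lies in that closure (i.e. whether F accepts ε). A single-symbol fragment has closure size 1 and does not accept ε.
  r* : new start has ε-edges to the inner start and to the new accept, so |closure| = 2 + 1 = 3
  q·r*·r·r : same as the first factor's closure: |closure| = 1
  (q·r*·r·r)+ : |closure| = 1 + 1 = 2 (the body doesn't accept ε, so the new accept is not reached)
  (q·r*·r·r)+ ∪ s : new start ε-reaches every alternative's start; none of them accept ε, so the new accept is not reached: |closure| = 1 + 2 + 1 = 4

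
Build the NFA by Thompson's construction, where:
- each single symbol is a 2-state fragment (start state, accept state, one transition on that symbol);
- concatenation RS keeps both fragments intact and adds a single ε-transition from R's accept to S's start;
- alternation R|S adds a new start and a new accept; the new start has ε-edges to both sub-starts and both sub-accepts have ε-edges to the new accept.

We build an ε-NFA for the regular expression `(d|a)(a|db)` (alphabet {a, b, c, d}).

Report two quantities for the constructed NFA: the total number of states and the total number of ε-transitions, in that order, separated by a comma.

14, 10

By structural recursion:
Each of the 5 symbol leaves contributes 2 states and 0 ε-transitions.
  d|a = 6 states, 4 ε-transitions
  db = 4 states, 1 ε-transition
  a|db = 8 states, 5 ε-transitions
  (d|a)(a|db) = 14 states, 10 ε-transitions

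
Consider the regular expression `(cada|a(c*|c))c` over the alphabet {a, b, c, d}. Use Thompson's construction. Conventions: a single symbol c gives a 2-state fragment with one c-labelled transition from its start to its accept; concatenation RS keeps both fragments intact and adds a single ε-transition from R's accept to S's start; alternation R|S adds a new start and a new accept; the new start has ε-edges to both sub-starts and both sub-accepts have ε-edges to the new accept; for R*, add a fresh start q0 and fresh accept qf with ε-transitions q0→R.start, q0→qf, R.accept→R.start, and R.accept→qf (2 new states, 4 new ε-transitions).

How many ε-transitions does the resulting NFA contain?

17

Per subexpression:
Each of the 8 symbol leaves contributes 0 ε-transitions.
  cada → 3 ε-transitions
  c* → 4 ε-transitions
  c*|c → 8 ε-transitions
  a(c*|c) → 9 ε-transitions
  cada|a(c*|c) → 16 ε-transitions
  (cada|a(c*|c))c → 17 ε-transitions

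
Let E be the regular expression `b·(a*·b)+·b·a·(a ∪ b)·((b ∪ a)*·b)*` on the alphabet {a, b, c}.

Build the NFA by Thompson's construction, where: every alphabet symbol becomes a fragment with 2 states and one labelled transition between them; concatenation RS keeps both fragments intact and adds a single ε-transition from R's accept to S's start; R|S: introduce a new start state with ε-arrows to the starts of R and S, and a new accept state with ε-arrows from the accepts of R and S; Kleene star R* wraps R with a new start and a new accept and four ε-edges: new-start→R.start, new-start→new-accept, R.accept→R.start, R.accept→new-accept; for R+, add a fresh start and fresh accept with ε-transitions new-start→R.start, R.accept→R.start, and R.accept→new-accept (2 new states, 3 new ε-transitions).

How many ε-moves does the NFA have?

30

Recursing over subexpressions:
Each of the 10 symbol leaves contributes 0 ε-transitions.
  a* — 4 ε-transitions
  a*·b — 5 ε-transitions
  (a*·b)+ — 8 ε-transitions
  a ∪ b — 4 ε-transitions
  b ∪ a — 4 ε-transitions
  (b ∪ a)* — 8 ε-transitions
  (b ∪ a)*·b — 9 ε-transitions
  ((b ∪ a)*·b)* — 13 ε-transitions
  b·(a*·b)+·b·a·(a ∪ b)·((b ∪ a)*·b)* — 30 ε-transitions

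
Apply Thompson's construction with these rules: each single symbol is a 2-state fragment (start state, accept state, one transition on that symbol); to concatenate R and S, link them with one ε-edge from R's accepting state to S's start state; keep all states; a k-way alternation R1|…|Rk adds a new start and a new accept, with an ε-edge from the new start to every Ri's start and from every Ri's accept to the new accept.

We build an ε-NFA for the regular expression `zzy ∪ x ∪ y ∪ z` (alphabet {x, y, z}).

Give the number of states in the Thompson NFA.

14

Bottom-up over the parse tree:
Each of the 6 symbol leaves contributes a 2-state fragment.
  zzy → 6 states
  zzy ∪ x ∪ y ∪ z → 14 states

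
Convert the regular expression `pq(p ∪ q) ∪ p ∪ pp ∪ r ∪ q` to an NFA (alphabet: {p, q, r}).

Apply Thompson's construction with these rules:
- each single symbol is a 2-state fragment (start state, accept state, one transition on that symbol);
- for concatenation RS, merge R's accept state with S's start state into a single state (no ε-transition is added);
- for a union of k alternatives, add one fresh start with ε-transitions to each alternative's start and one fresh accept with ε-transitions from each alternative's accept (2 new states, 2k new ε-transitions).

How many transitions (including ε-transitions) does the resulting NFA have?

23

Recursing over subexpressions:
Each of the 9 symbol leaves contributes 1 transition (1 symbol, 0 ε).
  p ∪ q → 6 transitions (2 symbol, 4 ε)
  pq(p ∪ q) → 8 transitions (4 symbol, 4 ε)
  pp → 2 transitions (2 symbol, 0 ε)
  pq(p ∪ q) ∪ p ∪ pp ∪ r ∪ q → 23 transitions (9 symbol, 14 ε)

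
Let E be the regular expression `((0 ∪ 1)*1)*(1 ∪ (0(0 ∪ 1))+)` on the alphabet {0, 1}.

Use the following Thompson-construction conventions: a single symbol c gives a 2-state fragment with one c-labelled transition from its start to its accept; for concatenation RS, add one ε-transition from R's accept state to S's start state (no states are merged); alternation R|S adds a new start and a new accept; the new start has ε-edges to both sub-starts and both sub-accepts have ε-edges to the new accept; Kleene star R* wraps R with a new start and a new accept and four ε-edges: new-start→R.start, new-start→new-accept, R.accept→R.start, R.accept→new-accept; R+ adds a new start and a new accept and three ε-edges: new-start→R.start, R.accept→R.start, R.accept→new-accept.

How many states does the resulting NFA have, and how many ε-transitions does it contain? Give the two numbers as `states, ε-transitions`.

Per subexpression:
Each of the 7 symbol leaves contributes 2 states and 0 ε-transitions.
  0 ∪ 1 : 6 states, 4 ε-transitions
  (0 ∪ 1)* : 8 states, 8 ε-transitions
  (0 ∪ 1)*1 : 10 states, 9 ε-transitions
  ((0 ∪ 1)*1)* : 12 states, 13 ε-transitions
  0 ∪ 1 : 6 states, 4 ε-transitions
  0(0 ∪ 1) : 8 states, 5 ε-transitions
  (0(0 ∪ 1))+ : 10 states, 8 ε-transitions
  1 ∪ (0(0 ∪ 1))+ : 14 states, 12 ε-transitions
  ((0 ∪ 1)*1)*(1 ∪ (0(0 ∪ 1))+) : 26 states, 26 ε-transitions

26, 26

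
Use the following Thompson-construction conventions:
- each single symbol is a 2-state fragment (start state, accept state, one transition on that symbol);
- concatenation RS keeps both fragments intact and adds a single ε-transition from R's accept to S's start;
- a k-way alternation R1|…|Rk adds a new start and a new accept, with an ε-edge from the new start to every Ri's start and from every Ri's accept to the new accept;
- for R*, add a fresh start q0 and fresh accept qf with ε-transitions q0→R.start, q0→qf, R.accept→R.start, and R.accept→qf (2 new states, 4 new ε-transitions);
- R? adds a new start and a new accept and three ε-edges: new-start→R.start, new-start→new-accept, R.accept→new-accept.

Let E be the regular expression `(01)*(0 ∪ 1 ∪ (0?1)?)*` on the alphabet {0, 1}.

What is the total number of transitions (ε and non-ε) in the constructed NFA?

29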